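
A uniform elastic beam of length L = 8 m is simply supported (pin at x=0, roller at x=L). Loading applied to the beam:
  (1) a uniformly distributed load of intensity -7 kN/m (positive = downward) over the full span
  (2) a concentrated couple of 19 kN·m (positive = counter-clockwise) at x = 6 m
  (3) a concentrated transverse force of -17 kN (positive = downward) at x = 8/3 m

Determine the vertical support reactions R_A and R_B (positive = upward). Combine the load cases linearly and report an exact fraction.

R_A = -887/24 kN, R_B = -865/24 kN

Load 1 — uniform load w=-7 kN/m over full span:
  R_A = wL/2 = (-7)·8/2 = -28 kN
  R_B = wL/2 = (-7)·8/2 = -28 kN
Load 2 — applied couple M₀=19 kN·m at a=6 m (b=L-a=2):
  R_A = M₀/L = 19/8 kN
  R_B = -M₀/L = -19/8 kN
Load 3 — point force P=-17 kN at a=8/3 m (b=L-a=16/3):
  R_A = Pb/L = (-17)·(16/3)/8 = -34/3 kN
  R_B = Pa/L = (-17)·(8/3)/8 = -17/3 kN
Superposition: R_A = -887/24 kN, R_B = -865/24 kN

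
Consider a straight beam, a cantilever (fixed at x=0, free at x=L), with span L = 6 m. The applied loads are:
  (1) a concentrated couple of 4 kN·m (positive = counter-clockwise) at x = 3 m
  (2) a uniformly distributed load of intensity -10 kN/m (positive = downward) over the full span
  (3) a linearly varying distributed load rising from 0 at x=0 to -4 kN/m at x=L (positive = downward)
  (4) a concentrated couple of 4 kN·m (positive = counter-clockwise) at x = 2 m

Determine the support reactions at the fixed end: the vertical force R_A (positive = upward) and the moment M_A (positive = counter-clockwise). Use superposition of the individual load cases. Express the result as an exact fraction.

Load 1 — applied couple M₀=4 kN·m at a=3 m (b=L-a=3):
  R_A = 0 kN
  M_A = -M₀ = -4 kN·m
Load 2 — uniform load w=-10 kN/m over full span:
  R_A = wL = (-10)·6 = -60 kN
  M_A = wL²/2 = (-10)·6²/2 = -180 kN·m
Load 3 — triangular load w₀=-4 kN/m (0→w₀ over full span):
  R_A = w₀L/2 = (-4)·6/2 = -12 kN
  M_A = w₀L²/3 = (-4)·6²/3 = -48 kN·m
Load 4 — applied couple M₀=4 kN·m at a=2 m (b=L-a=4):
  R_A = 0 kN
  M_A = -M₀ = -4 kN·m
Superposition: R_A = -72 kN, M_A = -236 kN·m

R_A = -72 kN, M_A = -236 kN·m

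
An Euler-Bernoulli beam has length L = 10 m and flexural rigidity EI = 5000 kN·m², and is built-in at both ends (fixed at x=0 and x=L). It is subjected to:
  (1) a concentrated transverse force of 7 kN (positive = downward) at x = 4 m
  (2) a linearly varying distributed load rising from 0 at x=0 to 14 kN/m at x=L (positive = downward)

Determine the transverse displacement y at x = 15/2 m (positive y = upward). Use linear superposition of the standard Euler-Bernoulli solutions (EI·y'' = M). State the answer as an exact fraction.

y(15/2) = -3913/153600 m

Load 1 — point force P=7 kN at a=4 m (b=L-a=6):
  y_1 = -Pa²(L-x)²(3bL-(3b+a)(L-x))/(6L³EI)  [x>a] = -7·4²·(10-(15/2))²·(3·6·10-(3·6+4)·(10-(15/2)))/(6·10³·5000) = -7/2400 m
Load 2 — triangular load w₀=14 kN/m (0→w₀ over full span):
  y_2 = -w₀x²(L-x)²(x+2L)/(120LEI) = -14·(15/2)²·(10-(15/2))²·((15/2)+2·10)/(120·10·5000) = -231/10240 m
Superposition: y = Σ y_i = -3913/153600 m ≈ -0.025475 m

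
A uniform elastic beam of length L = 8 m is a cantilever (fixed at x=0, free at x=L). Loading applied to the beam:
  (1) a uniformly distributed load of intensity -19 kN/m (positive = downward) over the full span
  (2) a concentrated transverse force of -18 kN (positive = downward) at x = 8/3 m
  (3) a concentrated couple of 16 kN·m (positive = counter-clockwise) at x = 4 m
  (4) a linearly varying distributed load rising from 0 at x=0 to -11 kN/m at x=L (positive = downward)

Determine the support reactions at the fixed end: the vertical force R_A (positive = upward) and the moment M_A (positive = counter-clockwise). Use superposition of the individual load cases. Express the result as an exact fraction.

Load 1 — uniform load w=-19 kN/m over full span:
  R_A = wL = (-19)·8 = -152 kN
  M_A = wL²/2 = (-19)·8²/2 = -608 kN·m
Load 2 — point force P=-18 kN at a=8/3 m (b=L-a=16/3):
  R_A = P = (-18) = -18 kN
  M_A = Pa = (-18)·(8/3) = -48 kN·m
Load 3 — applied couple M₀=16 kN·m at a=4 m (b=L-a=4):
  R_A = 0 kN
  M_A = -M₀ = -16 kN·m
Load 4 — triangular load w₀=-11 kN/m (0→w₀ over full span):
  R_A = w₀L/2 = (-11)·8/2 = -44 kN
  M_A = w₀L²/3 = (-11)·8²/3 = -704/3 kN·m
Superposition: R_A = -214 kN, M_A = -2720/3 kN·m

R_A = -214 kN, M_A = -2720/3 kN·m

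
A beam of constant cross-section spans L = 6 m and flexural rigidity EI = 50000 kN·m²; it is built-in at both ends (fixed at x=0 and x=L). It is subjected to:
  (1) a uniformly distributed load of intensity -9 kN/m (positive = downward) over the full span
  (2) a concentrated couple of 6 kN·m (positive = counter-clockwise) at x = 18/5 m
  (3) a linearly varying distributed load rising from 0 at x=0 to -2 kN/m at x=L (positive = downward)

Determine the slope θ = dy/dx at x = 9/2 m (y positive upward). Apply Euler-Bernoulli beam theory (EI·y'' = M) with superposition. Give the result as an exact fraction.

Load 1 — uniform load w=-9 kN/m over full span:
  θ_1 = -wx(L-x)(L-2x)/(12EI) = -(-9)·(9/2)·(6-(9/2))·(6-2·(9/2))/(12·50000) = -243/800000 rad
Load 2 — applied couple M₀=6 kN·m at a=18/5 m (b=L-a=12/5):
  θ_2 = (R_Ax²/2 - M_Ax - M₀(x-a))/EI  [x>a] with R_A=36/25, M_A=48/25 = ((36/25)·(9/2)²/2 - (48/25)·(9/2) - 6·((9/2)-(18/5)))/50000 = 27/2500000 rad
Load 3 — triangular load w₀=-2 kN/m (0→w₀ over full span):
  θ_3 = -w₀(2x(L-x)(L-2x)(x+2L)+x²(L-x)²)/(120LEI) = -(-2)·(2·(9/2)·(6-(9/2))·(6-2·(9/2))·((9/2)+2·6)+(9/2)²·(6-(9/2))²)/(120·6·50000) = -1107/32000000 rad
Superposition: θ = Σ θ_i = -52407/160000000 rad ≈ -0.000328 rad

θ(9/2) = -52407/160000000 rad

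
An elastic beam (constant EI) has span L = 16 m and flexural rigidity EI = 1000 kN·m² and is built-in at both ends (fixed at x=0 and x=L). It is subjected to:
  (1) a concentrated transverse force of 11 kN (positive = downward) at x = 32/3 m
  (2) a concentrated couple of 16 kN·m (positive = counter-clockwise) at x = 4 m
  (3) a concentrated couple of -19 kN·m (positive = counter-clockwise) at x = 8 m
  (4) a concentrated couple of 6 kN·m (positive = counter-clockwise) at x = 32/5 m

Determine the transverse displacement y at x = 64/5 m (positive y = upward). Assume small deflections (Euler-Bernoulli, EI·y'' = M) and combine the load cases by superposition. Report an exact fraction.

y(64/5) = -2444372/31640625 m

Load 1 — point force P=11 kN at a=32/3 m (b=L-a=16/3):
  y_1 = -Pa²(L-x)²(3bL-(3b+a)(L-x))/(6L³EI)  [x>a] = -11·(32/3)²·(16-(64/5))²·(3·(16/3)·16-(3·(16/3)+(32/3))·(16-(64/5)))/(6·16³·1000) = -22528/253125 m
Load 2 — applied couple M₀=16 kN·m at a=4 m (b=L-a=12):
  y_2 = (R_Ax³/6 - M_Ax²/2 - M₀(x-a)²/2)/EI  [x>a] with R_A=9/8, M_A=-3 = ((9/8)·(64/5)³/6 - (-3)·(64/5)²/2 - 16·((64/5)-4)²/2)/1000 = 304/15625 m
Load 3 — applied couple M₀=-19 kN·m at a=8 m (b=L-a=8):
  y_3 = (R_Ax³/6 - M_Ax²/2 - M₀(x-a)²/2)/EI  [x>a] with R_A=-57/32, M_A=-19/4 = ((-57/32)·(64/5)³/6 - (-19/4)·(64/5)²/2 - (-19)·((64/5)-8)²/2)/1000 = -228/15625 m
Load 4 — applied couple M₀=6 kN·m at a=32/5 m (b=L-a=48/5):
  y_4 = (R_Ax³/6 - M_Ax²/2 - M₀(x-a)²/2)/EI  [x>a] with R_A=27/50, M_A=18/25 = ((27/50)·(64/5)³/6 - (18/25)·(64/5)²/2 - 6·((64/5)-(32/5))²/2)/1000 = 2688/390625 m
Superposition: y = Σ y_i = -2444372/31640625 m ≈ -0.077254 m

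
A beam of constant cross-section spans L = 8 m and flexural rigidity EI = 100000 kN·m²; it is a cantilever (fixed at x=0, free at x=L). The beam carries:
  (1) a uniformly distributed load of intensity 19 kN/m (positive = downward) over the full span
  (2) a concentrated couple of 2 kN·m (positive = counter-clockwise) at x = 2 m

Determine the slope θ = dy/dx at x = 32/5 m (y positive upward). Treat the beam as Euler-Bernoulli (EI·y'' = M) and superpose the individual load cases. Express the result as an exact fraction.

Load 1 — uniform load w=19 kN/m over full span:
  θ_1 = -wx(x²-3Lx+3L²)/(6EI) = -19·(32/5)·((32/5)²-3·8·(32/5)+3·8²)/(6·100000) = -18848/1171875 rad
Load 2 — applied couple M₀=2 kN·m at a=2 m (b=L-a=6):
  θ_2 = M₀a/EI  [x>a] = 2·2/100000 = 1/25000 rad
Superposition: θ = Σ θ_i = -150409/9375000 rad ≈ -0.016044 rad

θ(32/5) = -150409/9375000 rad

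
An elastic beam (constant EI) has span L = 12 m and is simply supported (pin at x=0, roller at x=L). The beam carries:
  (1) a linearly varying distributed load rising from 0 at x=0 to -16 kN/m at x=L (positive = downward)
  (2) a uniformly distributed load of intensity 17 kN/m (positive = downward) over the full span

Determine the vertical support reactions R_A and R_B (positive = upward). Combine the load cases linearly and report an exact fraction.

R_A = 70 kN, R_B = 38 kN

Load 1 — triangular load w₀=-16 kN/m (0→w₀ over full span):
  R_A = w₀L/6 = (-16)·12/6 = -32 kN
  R_B = w₀L/3 = (-16)·12/3 = -64 kN
Load 2 — uniform load w=17 kN/m over full span:
  R_A = wL/2 = 17·12/2 = 102 kN
  R_B = wL/2 = 17·12/2 = 102 kN
Superposition: R_A = 70 kN, R_B = 38 kN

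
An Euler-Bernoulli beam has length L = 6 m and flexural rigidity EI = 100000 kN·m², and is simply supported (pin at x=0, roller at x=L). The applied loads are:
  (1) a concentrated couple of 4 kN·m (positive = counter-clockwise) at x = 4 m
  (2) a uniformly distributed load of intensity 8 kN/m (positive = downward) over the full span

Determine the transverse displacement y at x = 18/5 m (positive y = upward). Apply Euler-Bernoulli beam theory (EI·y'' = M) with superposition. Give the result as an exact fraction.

Load 1 — applied couple M₀=4 kN·m at a=4 m (b=L-a=2):
  y_1 = (M₀x³/(6L)+C₁x)/EI  [x≤a] with C₁=M₀(3b²-L²)/(6L)=-8/3 = (4·(18/5)³/(6·6)+(-8/3)·(18/5))/100000 = -69/1562500 m
Load 2 — uniform load w=8 kN/m over full span:
  y_2 = -wx(L³-2Lx²+x³)/(24EI) = -8·(18/5)·(6³-2·6·(18/5)²+(18/5)³)/(24·100000) = -2511/1953125 m
Superposition: y = Σ y_i = -10389/7812500 m ≈ -0.001330 m

y(18/5) = -10389/7812500 m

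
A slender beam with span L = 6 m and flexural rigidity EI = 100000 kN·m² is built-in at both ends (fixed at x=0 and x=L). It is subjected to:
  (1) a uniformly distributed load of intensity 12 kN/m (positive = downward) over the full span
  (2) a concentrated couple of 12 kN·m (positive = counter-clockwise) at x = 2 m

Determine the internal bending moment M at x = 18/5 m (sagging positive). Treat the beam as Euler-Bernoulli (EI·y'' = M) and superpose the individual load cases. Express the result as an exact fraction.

M(18/5) = 336/25 kN·m

Load 1 — uniform load w=12 kN/m over full span:
  M_1 = wLx/2 - wL²/12 - wx²/2 = 12·6·(18/5)/2 - 12·6²/12 - 12·(18/5)²/2 = 396/25 kN·m
Load 2 — applied couple M₀=12 kN·m at a=2 m (b=L-a=4):
  M_2 = R_Ax - M_A - M₀  [x>a] with R_A=8/3, M_A=0 = (8/3)·(18/5) - 0 - 12 = -12/5 kN·m
Superposition: M = Σ M_i = 336/25 kN·m ≈ 13.440000 kN·m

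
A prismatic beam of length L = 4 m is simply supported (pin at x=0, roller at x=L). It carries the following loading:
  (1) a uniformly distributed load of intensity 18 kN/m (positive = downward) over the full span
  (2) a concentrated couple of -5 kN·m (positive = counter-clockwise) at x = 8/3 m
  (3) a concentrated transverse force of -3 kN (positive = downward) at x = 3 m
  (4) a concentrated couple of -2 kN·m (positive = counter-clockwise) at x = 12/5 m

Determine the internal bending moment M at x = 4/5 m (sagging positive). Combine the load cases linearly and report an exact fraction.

M(4/5) = 526/25 kN·m

Load 1 — uniform load w=18 kN/m over full span:
  M_1 = wx(L-x)/2 = 18·(4/5)·(4-(4/5))/2 = 576/25 kN·m
Load 2 — applied couple M₀=-5 kN·m at a=8/3 m (b=L-a=4/3):
  M_2 = M₀x/L  [x≤a] = (-5)·(4/5)/4 = -1 kN·m
Load 3 — point force P=-3 kN at a=3 m (b=L-a=1):
  M_3 = Pbx/L  [x≤a] = (-3)·1·(4/5)/4 = -3/5 kN·m
Load 4 — applied couple M₀=-2 kN·m at a=12/5 m (b=L-a=8/5):
  M_4 = M₀x/L  [x≤a] = (-2)·(4/5)/4 = -2/5 kN·m
Superposition: M = Σ M_i = 526/25 kN·m ≈ 21.040000 kN·m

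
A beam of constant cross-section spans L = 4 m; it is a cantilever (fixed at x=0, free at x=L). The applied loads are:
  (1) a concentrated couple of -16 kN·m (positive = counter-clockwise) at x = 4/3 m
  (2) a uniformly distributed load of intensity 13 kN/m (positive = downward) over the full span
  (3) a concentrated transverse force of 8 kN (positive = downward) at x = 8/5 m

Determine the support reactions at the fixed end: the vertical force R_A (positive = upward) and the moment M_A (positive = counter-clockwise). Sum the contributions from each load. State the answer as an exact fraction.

Load 1 — applied couple M₀=-16 kN·m at a=4/3 m (b=L-a=8/3):
  R_A = 0 kN
  M_A = -M₀ = -(-16) = 16 kN·m
Load 2 — uniform load w=13 kN/m over full span:
  R_A = wL = 13·4 = 52 kN
  M_A = wL²/2 = 13·4²/2 = 104 kN·m
Load 3 — point force P=8 kN at a=8/5 m (b=L-a=12/5):
  R_A = P = 8 kN
  M_A = Pa = 8·(8/5) = 64/5 kN·m
Superposition: R_A = 60 kN, M_A = 664/5 kN·m

R_A = 60 kN, M_A = 664/5 kN·m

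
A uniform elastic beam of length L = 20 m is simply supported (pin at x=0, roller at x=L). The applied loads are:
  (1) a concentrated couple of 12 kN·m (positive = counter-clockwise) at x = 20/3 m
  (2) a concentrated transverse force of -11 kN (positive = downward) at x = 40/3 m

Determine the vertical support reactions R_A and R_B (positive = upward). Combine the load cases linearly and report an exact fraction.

Load 1 — applied couple M₀=12 kN·m at a=20/3 m (b=L-a=40/3):
  R_A = M₀/L = 12/20 = 3/5 kN
  R_B = -M₀/L = -12/20 = -3/5 kN
Load 2 — point force P=-11 kN at a=40/3 m (b=L-a=20/3):
  R_A = Pb/L = (-11)·(20/3)/20 = -11/3 kN
  R_B = Pa/L = (-11)·(40/3)/20 = -22/3 kN
Superposition: R_A = -46/15 kN, R_B = -119/15 kN

R_A = -46/15 kN, R_B = -119/15 kN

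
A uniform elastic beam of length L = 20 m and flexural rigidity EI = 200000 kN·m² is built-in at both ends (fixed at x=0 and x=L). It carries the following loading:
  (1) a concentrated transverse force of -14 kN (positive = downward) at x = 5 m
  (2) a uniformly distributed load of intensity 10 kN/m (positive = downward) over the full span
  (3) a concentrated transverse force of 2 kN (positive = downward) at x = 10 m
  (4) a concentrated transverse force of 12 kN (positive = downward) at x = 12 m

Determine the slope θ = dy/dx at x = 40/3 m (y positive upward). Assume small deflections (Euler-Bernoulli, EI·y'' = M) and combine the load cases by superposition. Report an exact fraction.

θ(40/3) = 106039/40500000 rad

Load 1 — point force P=-14 kN at a=5 m (b=L-a=15):
  θ_1 = Pa²(L-x)(2bL-(3b+a)(L-x))/(2L³EI)  [x>a] = (-14)·5²·(20-(40/3))·(2·15·20-(3·15+5)·(20-(40/3)))/(2·20³·200000) = -7/36000 rad
Load 2 — uniform load w=10 kN/m over full span:
  θ_2 = -wx(L-x)(L-2x)/(12EI) = -10·(40/3)·(20-(40/3))·(20-2·(40/3))/(12·200000) = 1/405 rad
Load 3 — point force P=2 kN at a=10 m (b=L-a=10):
  θ_3 = Pa²(L-x)(2bL-(3b+a)(L-x))/(2L³EI)  [x>a] = 2·10²·(20-(40/3))·(2·10·20-(3·10+10)·(20-(40/3)))/(2·20³·200000) = 1/18000 rad
Load 4 — point force P=12 kN at a=12 m (b=L-a=8):
  θ_4 = Pa²(L-x)(2bL-(3b+a)(L-x))/(2L³EI)  [x>a] = 12·12²·(20-(40/3))·(2·8·20-(3·8+12)·(20-(40/3)))/(2·20³·200000) = 9/31250 rad
Superposition: θ = Σ θ_i = 106039/40500000 rad ≈ 0.002618 rad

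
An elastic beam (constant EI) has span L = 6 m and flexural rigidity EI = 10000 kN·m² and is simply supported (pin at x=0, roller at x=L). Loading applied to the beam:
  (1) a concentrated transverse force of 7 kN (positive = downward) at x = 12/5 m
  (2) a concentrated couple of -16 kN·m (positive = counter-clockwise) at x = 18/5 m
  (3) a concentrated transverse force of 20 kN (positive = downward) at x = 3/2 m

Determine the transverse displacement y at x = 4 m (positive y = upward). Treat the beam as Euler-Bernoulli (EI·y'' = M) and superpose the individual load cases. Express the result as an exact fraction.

Load 1 — point force P=7 kN at a=12/5 m (b=L-a=18/5):
  y_1 = -Pa(L-x)(2Lx-a²-x²)/(6LEI)  [x>a] = -7·(12/5)·(6-4)·(2·6·4-(12/5)²-4²)/(6·6·10000) = -574/234375 m
Load 2 — applied couple M₀=-16 kN·m at a=18/5 m (b=L-a=12/5):
  y_2 = (M₀x³/(6L)-M₀(x-a)²/2+C₁x)/EI  [x>a] with C₁=M₀(3b²-L²)/(6L)=208/25 = ((-16)·4³/(6·6)-(-16)·(4-(18/5))²/2+(208/25)·4)/10000 = 86/140625 m
Load 3 — point force P=20 kN at a=3/2 m (b=L-a=9/2):
  y_3 = -Pa(L-x)(2Lx-a²-x²)/(6LEI)  [x>a] = -20·(3/2)·(6-4)·(2·6·4-(3/2)²-4²)/(6·6·10000) = -119/24000 m
Superposition: y = Σ y_i = -305813/45000000 m ≈ -0.006796 m

y(4) = -305813/45000000 m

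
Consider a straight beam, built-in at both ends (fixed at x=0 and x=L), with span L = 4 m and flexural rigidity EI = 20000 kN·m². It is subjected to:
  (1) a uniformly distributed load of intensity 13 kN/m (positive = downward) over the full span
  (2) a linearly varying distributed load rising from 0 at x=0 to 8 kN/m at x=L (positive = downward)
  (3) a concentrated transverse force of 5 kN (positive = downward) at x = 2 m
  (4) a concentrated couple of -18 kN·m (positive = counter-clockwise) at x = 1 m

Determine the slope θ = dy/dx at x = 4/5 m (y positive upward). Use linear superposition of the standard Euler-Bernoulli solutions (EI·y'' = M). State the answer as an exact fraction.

θ(4/5) = -13207/18750000 rad

Load 1 — uniform load w=13 kN/m over full span:
  θ_1 = -wx(L-x)(L-2x)/(12EI) = -13·(4/5)·(4-(4/5))·(4-2·(4/5))/(12·20000) = -26/78125 rad
Load 2 — triangular load w₀=8 kN/m (0→w₀ over full span):
  θ_2 = -w₀(2x(L-x)(L-2x)(x+2L)+x²(L-x)²)/(120LEI) = -8·(2·(4/5)·(4-(4/5))·(4-2·(4/5))·((4/5)+2·4)+(4/5)²·(4-(4/5))²)/(120·4·20000) = -112/1171875 rad
Load 3 — point force P=5 kN at a=2 m (b=L-a=2):
  θ_3 = -Pb²x(2aL-(3a+b)x)/(2L³EI)  [x≤a] = -5·2²·(4/5)·(2·2·4-(3·2+2)·(4/5))/(2·4³·20000) = -3/50000 rad
Load 4 — applied couple M₀=-18 kN·m at a=1 m (b=L-a=3):
  θ_4 = (R_Ax²/2 - M_Ax)/EI  [x≤a] with R_A=-81/16, M_A=27/8 = ((-81/16)·(4/5)²/2 - (27/8)·(4/5))/20000 = -27/125000 rad
Superposition: θ = Σ θ_i = -13207/18750000 rad ≈ -0.000704 rad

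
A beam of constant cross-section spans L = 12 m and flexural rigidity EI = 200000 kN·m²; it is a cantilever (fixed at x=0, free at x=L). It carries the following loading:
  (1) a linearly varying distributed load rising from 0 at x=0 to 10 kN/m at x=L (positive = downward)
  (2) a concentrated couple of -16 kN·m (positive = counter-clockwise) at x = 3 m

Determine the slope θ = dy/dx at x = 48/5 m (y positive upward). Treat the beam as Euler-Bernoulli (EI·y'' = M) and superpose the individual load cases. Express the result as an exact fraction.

Load 1 — triangular load w₀=10 kN/m (0→w₀ over full span):
  θ_1 = (w₀Lx²/4-w₀L²x/3-w₀x⁴/(24L))/EI = (10·12·(48/5)²/4-10·12²·(48/5)/3-10·(48/5)⁴/(24·12))/200000 = -4176/390625 rad
Load 2 — applied couple M₀=-16 kN·m at a=3 m (b=L-a=9):
  θ_2 = M₀a/EI  [x>a] = (-16)·3/200000 = -3/12500 rad
Superposition: θ = Σ θ_i = -17079/1562500 rad ≈ -0.010931 rad

θ(48/5) = -17079/1562500 rad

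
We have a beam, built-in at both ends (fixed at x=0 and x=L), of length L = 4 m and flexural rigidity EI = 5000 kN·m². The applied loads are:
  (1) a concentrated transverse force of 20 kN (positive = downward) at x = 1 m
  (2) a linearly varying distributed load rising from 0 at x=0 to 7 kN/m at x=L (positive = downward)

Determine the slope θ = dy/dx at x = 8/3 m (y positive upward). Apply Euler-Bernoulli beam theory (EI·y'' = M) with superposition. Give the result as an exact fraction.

θ(8/3) = 1067/1518750 rad

Load 1 — point force P=20 kN at a=1 m (b=L-a=3):
  θ_1 = Pa²(L-x)(2bL-(3b+a)(L-x))/(2L³EI)  [x>a] = 20·1²·(4-(8/3))·(2·3·4-(3·3+1)·(4-(8/3)))/(2·4³·5000) = 1/2250 rad
Load 2 — triangular load w₀=7 kN/m (0→w₀ over full span):
  θ_2 = -w₀(2x(L-x)(L-2x)(x+2L)+x²(L-x)²)/(120LEI) = -7·(2·(8/3)·(4-(8/3))·(4-2·(8/3))·((8/3)+2·4)+(8/3)²·(4-(8/3))²)/(120·4·5000) = 196/759375 rad
Superposition: θ = Σ θ_i = 1067/1518750 rad ≈ 0.000703 rad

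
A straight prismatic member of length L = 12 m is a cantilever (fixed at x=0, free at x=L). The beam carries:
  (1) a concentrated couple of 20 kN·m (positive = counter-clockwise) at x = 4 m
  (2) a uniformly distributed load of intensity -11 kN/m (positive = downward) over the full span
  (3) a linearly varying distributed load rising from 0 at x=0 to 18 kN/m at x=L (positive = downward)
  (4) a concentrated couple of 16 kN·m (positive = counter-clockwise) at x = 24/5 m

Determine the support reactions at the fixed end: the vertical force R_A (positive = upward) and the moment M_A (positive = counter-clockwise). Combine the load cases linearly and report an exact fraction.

R_A = -24 kN, M_A = 36 kN·m

Load 1 — applied couple M₀=20 kN·m at a=4 m (b=L-a=8):
  R_A = 0 kN
  M_A = -M₀ = -20 kN·m
Load 2 — uniform load w=-11 kN/m over full span:
  R_A = wL = (-11)·12 = -132 kN
  M_A = wL²/2 = (-11)·12²/2 = -792 kN·m
Load 3 — triangular load w₀=18 kN/m (0→w₀ over full span):
  R_A = w₀L/2 = 18·12/2 = 108 kN
  M_A = w₀L²/3 = 18·12²/3 = 864 kN·m
Load 4 — applied couple M₀=16 kN·m at a=24/5 m (b=L-a=36/5):
  R_A = 0 kN
  M_A = -M₀ = -16 kN·m
Superposition: R_A = -24 kN, M_A = 36 kN·m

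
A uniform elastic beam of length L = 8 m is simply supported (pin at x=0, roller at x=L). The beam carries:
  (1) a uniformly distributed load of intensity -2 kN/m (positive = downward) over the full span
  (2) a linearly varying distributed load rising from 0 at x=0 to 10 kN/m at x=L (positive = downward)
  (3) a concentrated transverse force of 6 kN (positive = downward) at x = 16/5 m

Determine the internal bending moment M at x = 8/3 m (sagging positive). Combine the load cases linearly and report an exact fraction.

Load 1 — uniform load w=-2 kN/m over full span:
  M_1 = wx(L-x)/2 = (-2)·(8/3)·(8-(8/3))/2 = -128/9 kN·m
Load 2 — triangular load w₀=10 kN/m (0→w₀ over full span):
  M_2 = w₀Lx/6 - w₀x³/(6L) = 10·8·(8/3)/6 - 10·(8/3)³/(6·8) = 2560/81 kN·m
Load 3 — point force P=6 kN at a=16/5 m (b=L-a=24/5):
  M_3 = Pbx/L  [x≤a] = 6·(24/5)·(8/3)/8 = 48/5 kN·m
Superposition: M = Σ M_i = 10928/405 kN·m ≈ 26.982716 kN·m

M(8/3) = 10928/405 kN·m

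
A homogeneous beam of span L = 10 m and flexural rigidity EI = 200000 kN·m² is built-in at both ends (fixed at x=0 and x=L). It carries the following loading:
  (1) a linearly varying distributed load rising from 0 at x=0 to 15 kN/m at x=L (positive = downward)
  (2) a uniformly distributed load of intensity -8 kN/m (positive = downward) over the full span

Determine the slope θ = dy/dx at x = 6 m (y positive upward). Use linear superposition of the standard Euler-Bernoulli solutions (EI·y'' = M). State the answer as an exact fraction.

θ(6) = -1/25000 rad

Load 1 — triangular load w₀=15 kN/m (0→w₀ over full span):
  θ_1 = -w₀(2x(L-x)(L-2x)(x+2L)+x²(L-x)²)/(120LEI) = -15·(2·6·(10-6)·(10-2·6)·(6+2·10)+6²·(10-6)²)/(120·10·200000) = 3/25000 rad
Load 2 — uniform load w=-8 kN/m over full span:
  θ_2 = -wx(L-x)(L-2x)/(12EI) = -(-8)·6·(10-6)·(10-2·6)/(12·200000) = -1/6250 rad
Superposition: θ = Σ θ_i = -1/25000 rad ≈ -0.000040 rad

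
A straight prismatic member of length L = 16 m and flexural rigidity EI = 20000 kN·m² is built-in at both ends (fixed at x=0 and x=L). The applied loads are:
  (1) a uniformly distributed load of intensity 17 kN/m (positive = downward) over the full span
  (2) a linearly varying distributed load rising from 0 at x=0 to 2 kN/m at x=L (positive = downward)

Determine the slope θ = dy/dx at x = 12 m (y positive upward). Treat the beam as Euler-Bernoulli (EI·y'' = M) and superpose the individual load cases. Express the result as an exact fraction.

Load 1 — uniform load w=17 kN/m over full span:
  θ_1 = -wx(L-x)(L-2x)/(12EI) = -17·12·(16-12)·(16-2·12)/(12·20000) = 17/625 rad
Load 2 — triangular load w₀=2 kN/m (0→w₀ over full span):
  θ_2 = -w₀(2x(L-x)(L-2x)(x+2L)+x²(L-x)²)/(120LEI) = -2·(2·12·(16-12)·(16-2·12)·(12+2·16)+12²·(16-12)²)/(120·16·20000) = 41/25000 rad
Superposition: θ = Σ θ_i = 721/25000 rad ≈ 0.028840 rad

θ(12) = 721/25000 rad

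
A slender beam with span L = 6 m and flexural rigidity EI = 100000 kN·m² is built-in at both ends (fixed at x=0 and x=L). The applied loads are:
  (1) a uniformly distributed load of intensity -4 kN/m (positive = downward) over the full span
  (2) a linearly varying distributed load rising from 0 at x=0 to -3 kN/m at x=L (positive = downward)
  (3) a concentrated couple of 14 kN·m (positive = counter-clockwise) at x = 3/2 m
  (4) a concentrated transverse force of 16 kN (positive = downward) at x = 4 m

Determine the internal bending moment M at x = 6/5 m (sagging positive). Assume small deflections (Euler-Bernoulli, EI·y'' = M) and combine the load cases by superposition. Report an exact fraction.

M(6/5) = 13877/3000 kN·m

Load 1 — uniform load w=-4 kN/m over full span:
  M_1 = wLx/2 - wL²/12 - wx²/2 = (-4)·6·(6/5)/2 - (-4)·6²/12 - (-4)·(6/5)²/2 = 12/25 kN·m
Load 2 — triangular load w₀=-3 kN/m (0→w₀ over full span):
  M_2 = 3w₀Lx/20 - w₀L²/30 - w₀x³/(6L) = 3·(-3)·6·(6/5)/20 - (-3)·6²/30 - (-3)·(6/5)³/(6·6) = 63/125 kN·m
Load 3 — applied couple M₀=14 kN·m at a=3/2 m (b=L-a=9/2):
  M_3 = R_Ax - M_A  [x≤a] with R_A=21/8, M_A=-21/8 = (21/8)·(6/5) - (-21/8) = 231/40 kN·m
Load 4 — point force P=16 kN at a=4 m (b=L-a=2):
  M_4 = Pb²(3a+b)x/L³ - Pab²/L²  [x≤a] = 16·2²·(3·4+2)·(6/5)/6³ - 16·4·2²/6² = -32/15 kN·m
Superposition: M = Σ M_i = 13877/3000 kN·m ≈ 4.625667 kN·m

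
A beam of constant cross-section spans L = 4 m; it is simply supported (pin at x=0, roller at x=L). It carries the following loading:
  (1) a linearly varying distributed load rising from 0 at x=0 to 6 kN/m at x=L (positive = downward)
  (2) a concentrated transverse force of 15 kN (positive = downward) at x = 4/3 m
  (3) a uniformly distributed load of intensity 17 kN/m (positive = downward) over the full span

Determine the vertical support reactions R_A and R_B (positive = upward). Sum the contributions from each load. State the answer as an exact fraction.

Load 1 — triangular load w₀=6 kN/m (0→w₀ over full span):
  R_A = w₀L/6 = 6·4/6 = 4 kN
  R_B = w₀L/3 = 6·4/3 = 8 kN
Load 2 — point force P=15 kN at a=4/3 m (b=L-a=8/3):
  R_A = Pb/L = 15·(8/3)/4 = 10 kN
  R_B = Pa/L = 15·(4/3)/4 = 5 kN
Load 3 — uniform load w=17 kN/m over full span:
  R_A = wL/2 = 17·4/2 = 34 kN
  R_B = wL/2 = 17·4/2 = 34 kN
Superposition: R_A = 48 kN, R_B = 47 kN

R_A = 48 kN, R_B = 47 kN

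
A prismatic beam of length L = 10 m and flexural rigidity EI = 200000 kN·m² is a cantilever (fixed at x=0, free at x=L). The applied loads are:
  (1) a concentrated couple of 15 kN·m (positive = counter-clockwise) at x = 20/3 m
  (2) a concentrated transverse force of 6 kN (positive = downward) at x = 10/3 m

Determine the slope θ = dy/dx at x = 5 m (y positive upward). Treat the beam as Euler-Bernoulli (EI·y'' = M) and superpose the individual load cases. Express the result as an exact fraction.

Load 1 — applied couple M₀=15 kN·m at a=20/3 m (b=L-a=10/3):
  θ_1 = M₀x/EI  [x≤a] = 15·5/200000 = 3/8000 rad
Load 2 — point force P=6 kN at a=10/3 m (b=L-a=20/3):
  θ_2 = -Pa²/(2EI)  [x>a] = -6·(10/3)²/(2·200000) = -1/6000 rad
Superposition: θ = Σ θ_i = 1/4800 rad ≈ 0.000208 rad

θ(5) = 1/4800 rad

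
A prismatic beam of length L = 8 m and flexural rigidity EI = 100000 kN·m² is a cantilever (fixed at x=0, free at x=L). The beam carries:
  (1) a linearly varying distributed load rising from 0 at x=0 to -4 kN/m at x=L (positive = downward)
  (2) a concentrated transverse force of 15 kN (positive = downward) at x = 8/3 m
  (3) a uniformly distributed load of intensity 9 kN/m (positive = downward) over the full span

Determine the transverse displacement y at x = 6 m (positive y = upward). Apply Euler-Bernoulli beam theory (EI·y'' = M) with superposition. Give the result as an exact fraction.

y(6) = -79589/3375000 m

Load 1 — triangular load w₀=-4 kN/m (0→w₀ over full span):
  y_1 = (w₀Lx³/12-w₀L²x²/6-w₀x⁵/(120L))/EI = ((-4)·8·6³/12-(-4)·8²·6²/6-(-4)·6⁵/(120·8))/100000 = 2481/250000 m
Load 2 — point force P=15 kN at a=8/3 m (b=L-a=16/3):
  y_2 = -Pa²(3x-a)/(6EI)  [x>a] = -15·(8/3)²·(3·6-(8/3))/(6·100000) = -46/16875 m
Load 3 — uniform load w=9 kN/m over full span:
  y_3 = -wx²(x²-4Lx+6L²)/(24EI) = -9·6²·(6²-4·8·6+6·8²)/(24·100000) = -1539/50000 m
Superposition: y = Σ y_i = -79589/3375000 m ≈ -0.023582 m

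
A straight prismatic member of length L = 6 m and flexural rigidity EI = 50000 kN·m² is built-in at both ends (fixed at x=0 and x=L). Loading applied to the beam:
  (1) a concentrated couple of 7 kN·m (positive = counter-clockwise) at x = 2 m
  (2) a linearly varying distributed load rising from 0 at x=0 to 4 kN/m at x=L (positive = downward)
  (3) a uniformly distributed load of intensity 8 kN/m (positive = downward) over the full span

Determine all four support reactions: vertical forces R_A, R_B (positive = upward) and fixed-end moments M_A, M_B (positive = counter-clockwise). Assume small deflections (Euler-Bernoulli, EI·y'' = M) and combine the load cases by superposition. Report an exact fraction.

R_A = 1312/45 kN, M_A = 144/5 kN·m, R_B = 1388/45 kN, M_B = -433/15 kN·m

Load 1 — applied couple M₀=7 kN·m at a=2 m (b=L-a=4):
  R_A = 6M₀ab/L³ = 6·7·2·4/6³ = 14/9 kN
  M_A = M₀b(2a-b)/L² = 7·4·(2·2-4)/6² = 0 kN·m
  R_B = -6M₀ab/L³ = -6·7·2·4/6³ = -14/9 kN
  M_B = M₀a(2b-a)/L² = 7·2·(2·4-2)/6² = 7/3 kN·m
Load 2 — triangular load w₀=4 kN/m (0→w₀ over full span):
  R_A = 3w₀L/20 = 3·4·6/20 = 18/5 kN
  M_A = w₀L²/30 = 4·6²/30 = 24/5 kN·m
  R_B = 7w₀L/20 = 7·4·6/20 = 42/5 kN
  M_B = -w₀L²/20 = -4·6²/20 = -36/5 kN·m
Load 3 — uniform load w=8 kN/m over full span:
  R_A = wL/2 = 8·6/2 = 24 kN
  M_A = wL²/12 = 8·6²/12 = 24 kN·m
  R_B = wL/2 = 8·6/2 = 24 kN
  M_B = -wL²/12 = -8·6²/12 = -24 kN·m
Superposition: R_A = 1312/45 kN, M_A = 144/5 kN·m, R_B = 1388/45 kN, M_B = -433/15 kN·m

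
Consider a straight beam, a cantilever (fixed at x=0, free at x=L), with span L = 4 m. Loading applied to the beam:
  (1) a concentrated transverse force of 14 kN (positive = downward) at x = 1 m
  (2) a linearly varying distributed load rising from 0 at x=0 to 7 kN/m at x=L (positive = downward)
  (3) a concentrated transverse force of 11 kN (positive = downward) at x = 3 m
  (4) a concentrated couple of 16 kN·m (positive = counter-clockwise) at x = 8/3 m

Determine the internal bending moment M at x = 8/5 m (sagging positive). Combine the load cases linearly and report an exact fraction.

M(8/5) = -1941/125 kN·m

Load 1 — point force P=14 kN at a=1 m (b=L-a=3):
  M_1 = 0  [x>a] = 0 kN·m
Load 2 — triangular load w₀=7 kN/m (0→w₀ over full span):
  M_2 = w₀Lx/2 - w₀L²/3 - w₀x³/(6L) = 7·4·(8/5)/2 - 7·4²/3 - 7·(8/5)³/(6·4) = -2016/125 kN·m
Load 3 — point force P=11 kN at a=3 m (b=L-a=1):
  M_3 = -P(a-x)  [x≤a] = -11·(3-(8/5)) = -77/5 kN·m
Load 4 — applied couple M₀=16 kN·m at a=8/3 m (b=L-a=4/3):
  M_4 = M₀  [x≤a] = 16 = 16 kN·m
Superposition: M = Σ M_i = -1941/125 kN·m ≈ -15.528000 kN·m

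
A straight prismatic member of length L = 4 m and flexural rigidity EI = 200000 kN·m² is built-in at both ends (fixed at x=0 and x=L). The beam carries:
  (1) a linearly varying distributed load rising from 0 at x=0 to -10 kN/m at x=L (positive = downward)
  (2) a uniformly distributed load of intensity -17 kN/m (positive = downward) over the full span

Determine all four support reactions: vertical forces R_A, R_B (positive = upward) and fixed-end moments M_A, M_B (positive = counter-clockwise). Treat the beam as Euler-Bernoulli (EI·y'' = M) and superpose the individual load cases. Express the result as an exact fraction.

R_A = -40 kN, M_A = -28 kN·m, R_B = -48 kN, M_B = 92/3 kN·m

Load 1 — triangular load w₀=-10 kN/m (0→w₀ over full span):
  R_A = 3w₀L/20 = 3·(-10)·4/20 = -6 kN
  M_A = w₀L²/30 = (-10)·4²/30 = -16/3 kN·m
  R_B = 7w₀L/20 = 7·(-10)·4/20 = -14 kN
  M_B = -w₀L²/20 = -(-10)·4²/20 = 8 kN·m
Load 2 — uniform load w=-17 kN/m over full span:
  R_A = wL/2 = (-17)·4/2 = -34 kN
  M_A = wL²/12 = (-17)·4²/12 = -68/3 kN·m
  R_B = wL/2 = (-17)·4/2 = -34 kN
  M_B = -wL²/12 = -(-17)·4²/12 = 68/3 kN·m
Superposition: R_A = -40 kN, M_A = -28 kN·m, R_B = -48 kN, M_B = 92/3 kN·m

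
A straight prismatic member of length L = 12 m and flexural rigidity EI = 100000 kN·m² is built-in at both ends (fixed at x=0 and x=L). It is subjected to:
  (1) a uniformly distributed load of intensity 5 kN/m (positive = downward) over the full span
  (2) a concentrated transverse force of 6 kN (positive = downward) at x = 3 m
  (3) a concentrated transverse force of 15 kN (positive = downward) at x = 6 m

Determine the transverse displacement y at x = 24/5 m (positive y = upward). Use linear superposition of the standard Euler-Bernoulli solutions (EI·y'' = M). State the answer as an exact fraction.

y(24/5) = -49869/12500000 m

Load 1 — uniform load w=5 kN/m over full span:
  y_1 = -wx²(L-x)²/(24EI) = -5·(24/5)²·(12-(24/5))²/(24·100000) = -972/390625 m
Load 2 — point force P=6 kN at a=3 m (b=L-a=9):
  y_2 = -Pa²(L-x)²(3bL-(3b+a)(L-x))/(6L³EI)  [x>a] = -6·3²·(12-(24/5))²·(3·9·12-(3·9+3)·(12-(24/5)))/(6·12³·100000) = -729/2500000 m
Load 3 — point force P=15 kN at a=6 m (b=L-a=6):
  y_3 = -Pb²x²(3aL-(3a+b)x)/(6L³EI)  [x≤a] = -15·6²·(24/5)²·(3·6·12-(3·6+6)·(24/5))/(6·12³·100000) = -189/156250 m
Superposition: y = Σ y_i = -49869/12500000 m ≈ -0.003990 m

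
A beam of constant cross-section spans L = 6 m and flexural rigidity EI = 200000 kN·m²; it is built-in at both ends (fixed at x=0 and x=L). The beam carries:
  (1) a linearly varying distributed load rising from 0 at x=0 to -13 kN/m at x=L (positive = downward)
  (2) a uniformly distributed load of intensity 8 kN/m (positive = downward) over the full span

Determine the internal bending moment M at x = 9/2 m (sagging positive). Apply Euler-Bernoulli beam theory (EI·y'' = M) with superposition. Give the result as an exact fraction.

M(9/2) = -183/160 kN·m

Load 1 — triangular load w₀=-13 kN/m (0→w₀ over full span):
  M_1 = 3w₀Lx/20 - w₀L²/30 - w₀x³/(6L) = 3·(-13)·6·(9/2)/20 - (-13)·6²/30 - (-13)·(9/2)³/(6·6) = -663/160 kN·m
Load 2 — uniform load w=8 kN/m over full span:
  M_2 = wLx/2 - wL²/12 - wx²/2 = 8·6·(9/2)/2 - 8·6²/12 - 8·(9/2)²/2 = 3 kN·m
Superposition: M = Σ M_i = -183/160 kN·m ≈ -1.143750 kN·m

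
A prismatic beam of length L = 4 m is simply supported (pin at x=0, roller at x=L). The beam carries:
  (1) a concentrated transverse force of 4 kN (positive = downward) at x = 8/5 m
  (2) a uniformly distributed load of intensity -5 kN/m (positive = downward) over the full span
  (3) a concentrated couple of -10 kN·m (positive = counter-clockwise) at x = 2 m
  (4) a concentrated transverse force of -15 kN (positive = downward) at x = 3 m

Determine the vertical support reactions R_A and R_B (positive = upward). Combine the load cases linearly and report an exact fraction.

Load 1 — point force P=4 kN at a=8/5 m (b=L-a=12/5):
  R_A = Pb/L = 4·(12/5)/4 = 12/5 kN
  R_B = Pa/L = 4·(8/5)/4 = 8/5 kN
Load 2 — uniform load w=-5 kN/m over full span:
  R_A = wL/2 = (-5)·4/2 = -10 kN
  R_B = wL/2 = (-5)·4/2 = -10 kN
Load 3 — applied couple M₀=-10 kN·m at a=2 m (b=L-a=2):
  R_A = M₀/L = (-10)/4 = -5/2 kN
  R_B = -M₀/L = -(-10)/4 = 5/2 kN
Load 4 — point force P=-15 kN at a=3 m (b=L-a=1):
  R_A = Pb/L = (-15)·1/4 = -15/4 kN
  R_B = Pa/L = (-15)·3/4 = -45/4 kN
Superposition: R_A = -277/20 kN, R_B = -343/20 kN

R_A = -277/20 kN, R_B = -343/20 kN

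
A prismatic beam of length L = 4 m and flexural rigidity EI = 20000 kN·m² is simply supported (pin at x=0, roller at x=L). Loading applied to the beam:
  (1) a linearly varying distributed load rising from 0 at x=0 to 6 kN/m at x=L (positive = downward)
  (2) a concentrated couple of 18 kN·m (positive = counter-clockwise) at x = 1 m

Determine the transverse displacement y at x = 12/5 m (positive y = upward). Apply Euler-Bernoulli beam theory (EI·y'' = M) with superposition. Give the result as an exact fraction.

y(12/5) = 22099/156250000 m

Load 1 — triangular load w₀=6 kN/m (0→w₀ over full span):
  y_1 = -w₀x(7L⁴-10L²x²+3x⁴)/(360LEI) = -6·(12/5)·(7·4⁴-10·4²·(12/5)²+3·(12/5)⁴)/(360·4·20000) = -4736/9765625 m
Load 2 — applied couple M₀=18 kN·m at a=1 m (b=L-a=3):
  y_2 = (M₀x³/(6L)-M₀(x-a)²/2+C₁x)/EI  [x>a] with C₁=M₀(3b²-L²)/(6L)=33/4 = (18·(12/5)³/(6·4)-18·((12/5)-1)²/2+(33/4)·(12/5))/20000 = 783/1250000 m
Superposition: y = Σ y_i = 22099/156250000 m ≈ 0.000141 m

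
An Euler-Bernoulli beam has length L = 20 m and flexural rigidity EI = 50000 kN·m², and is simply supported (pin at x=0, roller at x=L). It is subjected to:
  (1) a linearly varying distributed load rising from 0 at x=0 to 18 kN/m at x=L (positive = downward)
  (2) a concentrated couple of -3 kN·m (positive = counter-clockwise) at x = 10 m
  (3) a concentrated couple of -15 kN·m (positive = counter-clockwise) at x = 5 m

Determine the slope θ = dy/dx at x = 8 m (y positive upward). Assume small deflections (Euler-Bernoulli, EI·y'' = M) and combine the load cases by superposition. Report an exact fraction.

θ(8) = -41971/2000000 rad

Load 1 — triangular load w₀=18 kN/m (0→w₀ over full span):
  θ_1 = -w₀(7L⁴-30L²x²+15x⁴)/(360LEI) = -18·(7·20⁴-30·20²·8²+15·8⁴)/(360·20·50000) = -323/15625 rad
Load 2 — applied couple M₀=-3 kN·m at a=10 m (b=L-a=10):
  θ_2 = (M₀x²/(2L)+C₁)/EI  [x≤a] with C₁=M₀(3b²-L²)/(6L)=5/2 = ((-3)·8²/(2·20)+(5/2))/50000 = -23/500000 rad
Load 3 — applied couple M₀=-15 kN·m at a=5 m (b=L-a=15):
  θ_3 = (M₀x²/(2L)-M₀(x-a)+C₁)/EI  [x>a] with C₁=M₀(3b²-L²)/(6L)=-275/8 = ((-15)·8²/(2·20)-(-15)·(8-5)+(-275/8))/50000 = -107/400000 rad
Superposition: θ = Σ θ_i = -41971/2000000 rad ≈ -0.020986 rad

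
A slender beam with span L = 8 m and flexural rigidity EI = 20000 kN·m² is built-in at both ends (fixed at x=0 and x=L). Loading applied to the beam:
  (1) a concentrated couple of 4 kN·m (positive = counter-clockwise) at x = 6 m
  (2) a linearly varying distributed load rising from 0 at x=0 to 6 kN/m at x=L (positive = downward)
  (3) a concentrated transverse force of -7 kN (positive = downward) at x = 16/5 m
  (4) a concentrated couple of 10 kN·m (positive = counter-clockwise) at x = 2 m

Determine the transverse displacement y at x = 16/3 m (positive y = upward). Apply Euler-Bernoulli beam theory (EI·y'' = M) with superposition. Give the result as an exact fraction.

y(16/3) = -95159/151875000 m

Load 1 — applied couple M₀=4 kN·m at a=6 m (b=L-a=2):
  y_1 = (R_Ax³/6 - M_Ax²/2)/EI  [x≤a] with R_A=9/16, M_A=5/4 = ((9/16)·(16/3)³/6 - (5/4)·(16/3)²/2)/20000 = -1/5625 m
Load 2 — triangular load w₀=6 kN/m (0→w₀ over full span):
  y_2 = -w₀x²(L-x)²(x+2L)/(120LEI) = -6·(16/3)²·(8-(16/3))²·((16/3)+2·8)/(120·8·20000) = -1024/759375 m
Load 3 — point force P=-7 kN at a=16/5 m (b=L-a=24/5):
  y_3 = -Pa²(L-x)²(3bL-(3b+a)(L-x))/(6L³EI)  [x>a] = -(-7)·(16/5)²·(8-(16/3))²·(3·(24/5)·8-(3·(24/5)+(16/5))·(8-(16/3)))/(6·8³·20000) = 3584/6328125 m
Load 4 — applied couple M₀=10 kN·m at a=2 m (b=L-a=6):
  y_4 = (R_Ax³/6 - M_Ax²/2 - M₀(x-a)²/2)/EI  [x>a] with R_A=45/32, M_A=-15/8 = ((45/32)·(16/3)³/6 - (-15/8)·(16/3)²/2 - 10·((16/3)-2)²/2)/20000 = 1/3000 m
Superposition: y = Σ y_i = -95159/151875000 m ≈ -0.000627 m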